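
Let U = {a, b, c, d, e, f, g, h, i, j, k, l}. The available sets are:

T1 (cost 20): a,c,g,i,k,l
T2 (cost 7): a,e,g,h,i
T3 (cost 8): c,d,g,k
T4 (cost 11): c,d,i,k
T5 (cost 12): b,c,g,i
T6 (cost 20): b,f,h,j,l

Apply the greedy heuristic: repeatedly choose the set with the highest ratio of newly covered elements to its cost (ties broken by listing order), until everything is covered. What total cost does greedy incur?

Pick 1: T2 adds 5 new (a, e, g, h, i) at cost 7 (ratio 5/7).
Pick 2: T3 adds 3 new (c, d, k) at cost 8 (ratio 3/8).
Pick 3: T6 adds 4 new (b, f, j, l) at cost 20 (ratio 4/20).
Greedy total cost: 7 + 8 + 20 = 35.

35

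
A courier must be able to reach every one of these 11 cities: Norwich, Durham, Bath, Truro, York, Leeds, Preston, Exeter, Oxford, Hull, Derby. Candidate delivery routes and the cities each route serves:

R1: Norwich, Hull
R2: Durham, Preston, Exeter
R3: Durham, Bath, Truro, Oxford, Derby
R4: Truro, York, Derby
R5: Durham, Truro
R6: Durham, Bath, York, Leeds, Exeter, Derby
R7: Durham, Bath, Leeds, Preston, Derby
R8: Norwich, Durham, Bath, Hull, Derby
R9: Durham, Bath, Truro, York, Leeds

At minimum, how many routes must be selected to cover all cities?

4

R1, R2, R3, R6 together cover {Norwich, Durham, Bath, Truro, York, Leeds, Preston, Exeter, Oxford, Hull, Derby} — every city.
No 3 of the 9 routes cover everything (all 84 triples fall short), so 4 is minimum.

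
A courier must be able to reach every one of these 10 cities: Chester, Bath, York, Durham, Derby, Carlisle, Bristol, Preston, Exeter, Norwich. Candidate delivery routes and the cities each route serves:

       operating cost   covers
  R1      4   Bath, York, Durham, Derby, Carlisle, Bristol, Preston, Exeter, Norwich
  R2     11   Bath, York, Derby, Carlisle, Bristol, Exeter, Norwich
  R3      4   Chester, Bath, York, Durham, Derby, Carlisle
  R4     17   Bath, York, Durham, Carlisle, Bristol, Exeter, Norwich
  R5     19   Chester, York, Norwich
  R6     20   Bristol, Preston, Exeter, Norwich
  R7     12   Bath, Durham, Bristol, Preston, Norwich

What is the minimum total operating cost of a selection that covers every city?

R1, R3 cover every city at operating cost 4 + 4 = 8.
Any cover uses at least 2 routes; among all covering selections none totals below 8.

8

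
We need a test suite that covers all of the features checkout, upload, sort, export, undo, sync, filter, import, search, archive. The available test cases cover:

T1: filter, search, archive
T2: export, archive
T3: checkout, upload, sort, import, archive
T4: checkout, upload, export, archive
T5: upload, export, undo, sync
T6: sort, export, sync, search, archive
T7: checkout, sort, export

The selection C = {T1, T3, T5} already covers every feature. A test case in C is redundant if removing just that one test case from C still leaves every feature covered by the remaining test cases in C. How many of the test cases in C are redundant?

Drop T1: filter, search uncovered — not redundant.
Drop T3: checkout, sort, import uncovered — not redundant.
Drop T5: export, undo, sync uncovered — not redundant.
None of the test cases in C is redundant.

0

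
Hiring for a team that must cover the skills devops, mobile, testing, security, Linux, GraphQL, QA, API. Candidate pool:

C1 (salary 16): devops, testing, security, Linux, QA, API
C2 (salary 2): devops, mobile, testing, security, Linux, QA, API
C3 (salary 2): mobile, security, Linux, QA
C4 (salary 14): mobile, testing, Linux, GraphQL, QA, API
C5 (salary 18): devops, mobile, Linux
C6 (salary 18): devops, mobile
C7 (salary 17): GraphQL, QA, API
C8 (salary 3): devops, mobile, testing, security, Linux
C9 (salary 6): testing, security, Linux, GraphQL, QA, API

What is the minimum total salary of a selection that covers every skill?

8

C2, C9 cover every skill at salary 2 + 6 = 8.
Any cover uses at least 2 candidates; among all covering selections none totals below 8.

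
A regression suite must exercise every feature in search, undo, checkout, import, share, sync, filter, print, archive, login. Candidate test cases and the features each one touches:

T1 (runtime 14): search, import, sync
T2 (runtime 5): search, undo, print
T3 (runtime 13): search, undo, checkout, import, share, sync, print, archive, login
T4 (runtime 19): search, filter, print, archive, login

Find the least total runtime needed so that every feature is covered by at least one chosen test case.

32

T3, T4 cover every feature at runtime 13 + 19 = 32.
Any cover uses at least 2 test cases; among all covering selections none totals below 32.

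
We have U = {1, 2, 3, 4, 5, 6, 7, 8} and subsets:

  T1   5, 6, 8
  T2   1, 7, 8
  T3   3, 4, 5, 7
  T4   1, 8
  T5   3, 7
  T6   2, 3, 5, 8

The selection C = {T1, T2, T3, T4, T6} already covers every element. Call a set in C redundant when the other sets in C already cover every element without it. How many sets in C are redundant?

Drop T1: 6 uncovered — not redundant.
Drop T2: the rest still cover every element — redundant.
Drop T3: 4 uncovered — not redundant.
Drop T4: the rest still cover every element — redundant.
Drop T6: 2 uncovered — not redundant.
2 redundant: T2, T4.

2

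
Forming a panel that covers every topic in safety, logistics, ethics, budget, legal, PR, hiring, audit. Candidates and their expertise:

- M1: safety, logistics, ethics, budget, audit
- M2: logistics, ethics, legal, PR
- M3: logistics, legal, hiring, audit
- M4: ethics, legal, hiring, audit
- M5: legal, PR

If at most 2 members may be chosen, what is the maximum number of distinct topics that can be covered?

7

Choosing M1, M2 covers {safety, logistics, ethics, budget, legal, PR, audit} — 7 topics.
No choice of 2 members does better; here hiring is left uncovered.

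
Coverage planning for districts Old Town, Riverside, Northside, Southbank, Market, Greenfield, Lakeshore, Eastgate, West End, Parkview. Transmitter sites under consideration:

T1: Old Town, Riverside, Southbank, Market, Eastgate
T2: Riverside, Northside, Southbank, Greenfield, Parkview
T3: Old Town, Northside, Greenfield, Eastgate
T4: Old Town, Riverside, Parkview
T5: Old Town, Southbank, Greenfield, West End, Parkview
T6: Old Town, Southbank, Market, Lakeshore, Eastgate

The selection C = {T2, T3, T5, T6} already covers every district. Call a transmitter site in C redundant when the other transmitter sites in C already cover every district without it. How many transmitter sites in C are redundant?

1

Drop T2: Riverside uncovered — not redundant.
Drop T3: the rest still cover every district — redundant.
Drop T5: West End uncovered — not redundant.
Drop T6: Market, Lakeshore uncovered — not redundant.
1 redundant: T3.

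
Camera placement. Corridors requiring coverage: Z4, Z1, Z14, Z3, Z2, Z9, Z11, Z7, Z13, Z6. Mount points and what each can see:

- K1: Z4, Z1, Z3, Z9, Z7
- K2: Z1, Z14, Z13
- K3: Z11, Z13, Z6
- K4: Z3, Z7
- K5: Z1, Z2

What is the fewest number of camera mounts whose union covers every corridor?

4

K1, K2, K3, K5 together cover {Z4, Z1, Z14, Z3, Z2, Z9, Z11, Z7, Z13, Z6} — every corridor.
No 3 of the 5 camera mounts cover everything (all 10 triples fall short), so 4 is minimum.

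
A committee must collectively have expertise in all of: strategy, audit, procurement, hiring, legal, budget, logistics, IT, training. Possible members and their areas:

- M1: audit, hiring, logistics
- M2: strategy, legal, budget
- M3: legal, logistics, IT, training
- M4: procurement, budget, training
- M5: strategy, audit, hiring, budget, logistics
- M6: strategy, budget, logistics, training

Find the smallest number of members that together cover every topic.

3

M3, M4, M5 together cover {strategy, audit, procurement, hiring, legal, budget, logistics, IT, training} — every topic.
No 2 of the 6 members cover everything (all 15 pairs fall short), so 3 is minimum.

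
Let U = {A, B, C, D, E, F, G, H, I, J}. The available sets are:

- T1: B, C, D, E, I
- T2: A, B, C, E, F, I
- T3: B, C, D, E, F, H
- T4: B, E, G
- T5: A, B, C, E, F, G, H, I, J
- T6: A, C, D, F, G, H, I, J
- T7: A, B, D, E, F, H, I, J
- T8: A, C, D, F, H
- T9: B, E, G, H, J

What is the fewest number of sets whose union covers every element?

T1, T5 together cover {A, B, C, D, E, F, G, H, I, J} — every element.
No single set contains all 10 elements, so 2 is optimal.

2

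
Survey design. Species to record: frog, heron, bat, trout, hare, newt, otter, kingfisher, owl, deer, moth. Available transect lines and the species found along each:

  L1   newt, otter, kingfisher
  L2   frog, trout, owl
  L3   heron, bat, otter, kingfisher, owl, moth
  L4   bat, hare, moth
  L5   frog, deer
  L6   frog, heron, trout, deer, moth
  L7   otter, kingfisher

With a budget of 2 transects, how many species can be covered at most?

Choosing L3, L6 covers {frog, heron, bat, trout, otter, kingfisher, owl, deer, moth} — 9 species.
No choice of 2 transects does better; here hare, newt are left uncovered.

9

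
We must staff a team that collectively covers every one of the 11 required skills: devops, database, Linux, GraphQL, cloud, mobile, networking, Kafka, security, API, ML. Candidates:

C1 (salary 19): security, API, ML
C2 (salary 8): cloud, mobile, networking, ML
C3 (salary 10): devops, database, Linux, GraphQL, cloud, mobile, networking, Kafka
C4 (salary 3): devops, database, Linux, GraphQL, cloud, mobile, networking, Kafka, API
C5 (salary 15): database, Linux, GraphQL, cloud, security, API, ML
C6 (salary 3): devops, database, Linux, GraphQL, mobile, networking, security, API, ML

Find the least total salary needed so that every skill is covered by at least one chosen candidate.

C4, C6 cover every skill at salary 3 + 3 = 6.
Any cover uses at least 2 candidates; among all covering selections none totals below 6.

6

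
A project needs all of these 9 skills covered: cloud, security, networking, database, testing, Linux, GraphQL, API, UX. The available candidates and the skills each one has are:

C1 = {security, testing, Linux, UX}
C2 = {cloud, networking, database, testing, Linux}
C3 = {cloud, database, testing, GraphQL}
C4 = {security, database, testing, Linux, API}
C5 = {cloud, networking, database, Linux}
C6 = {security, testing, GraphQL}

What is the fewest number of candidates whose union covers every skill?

C1, C2, C3, C4 together cover {cloud, security, networking, database, testing, Linux, GraphQL, API, UX} — every skill.
No 3 of the 6 candidates cover everything (all 20 triples fall short), so 4 is minimum.

4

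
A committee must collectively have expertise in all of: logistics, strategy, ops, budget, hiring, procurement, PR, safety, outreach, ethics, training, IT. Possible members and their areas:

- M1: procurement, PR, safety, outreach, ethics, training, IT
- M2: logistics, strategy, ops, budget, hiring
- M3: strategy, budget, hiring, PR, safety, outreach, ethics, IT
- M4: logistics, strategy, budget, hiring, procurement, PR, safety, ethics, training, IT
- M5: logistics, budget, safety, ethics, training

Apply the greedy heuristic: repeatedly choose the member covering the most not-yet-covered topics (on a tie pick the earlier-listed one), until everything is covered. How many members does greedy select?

3

Pick 1: M4 covers 10 new topics (logistics, strategy, budget, hiring, procurement, PR, safety, ethics, training, IT).
Pick 2: M1 covers 1 new topics (outreach).
Pick 3: M2 covers 1 new topics (ops).
Greedy uses 3 members. (The true minimum is 2.)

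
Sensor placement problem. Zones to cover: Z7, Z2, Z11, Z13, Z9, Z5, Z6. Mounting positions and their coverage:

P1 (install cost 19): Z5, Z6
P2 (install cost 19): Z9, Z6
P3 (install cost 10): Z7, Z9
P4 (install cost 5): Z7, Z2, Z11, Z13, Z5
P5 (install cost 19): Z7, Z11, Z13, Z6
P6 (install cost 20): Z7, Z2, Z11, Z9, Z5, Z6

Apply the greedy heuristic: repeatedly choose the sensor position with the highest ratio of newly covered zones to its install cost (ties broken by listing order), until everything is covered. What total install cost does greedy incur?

24

Pick 1: P4 adds 5 new (Z7, Z2, Z11, Z13, Z5) at install cost 5 (ratio 5/5).
Pick 2: P2 adds 2 new (Z9, Z6) at install cost 19 (ratio 2/19).
Greedy total install cost: 5 + 19 = 24.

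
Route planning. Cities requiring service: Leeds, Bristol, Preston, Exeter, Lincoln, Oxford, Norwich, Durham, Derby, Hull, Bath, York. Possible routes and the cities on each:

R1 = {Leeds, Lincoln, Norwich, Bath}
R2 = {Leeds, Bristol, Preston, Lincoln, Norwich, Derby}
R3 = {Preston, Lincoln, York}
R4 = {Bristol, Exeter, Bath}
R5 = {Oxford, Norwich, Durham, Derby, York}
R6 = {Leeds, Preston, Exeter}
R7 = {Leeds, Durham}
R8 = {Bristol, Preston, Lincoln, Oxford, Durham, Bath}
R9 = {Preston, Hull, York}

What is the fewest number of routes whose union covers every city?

4

R1, R4, R5, R9 together cover {Leeds, Bristol, Preston, Exeter, Lincoln, Oxford, Norwich, Durham, Derby, Hull, Bath, York} — every city.
No 3 of the 9 routes cover everything (all 84 triples fall short), so 4 is minimum.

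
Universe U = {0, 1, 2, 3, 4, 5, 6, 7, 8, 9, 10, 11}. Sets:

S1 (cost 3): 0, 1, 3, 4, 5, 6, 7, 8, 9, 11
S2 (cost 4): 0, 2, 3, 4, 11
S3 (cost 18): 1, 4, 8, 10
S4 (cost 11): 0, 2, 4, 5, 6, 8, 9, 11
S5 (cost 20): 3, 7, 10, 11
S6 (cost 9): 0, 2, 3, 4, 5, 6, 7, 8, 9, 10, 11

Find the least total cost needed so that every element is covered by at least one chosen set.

S1, S6 cover every element at cost 3 + 9 = 12.
Any cover uses at least 2 sets; among all covering selections none totals below 12.

12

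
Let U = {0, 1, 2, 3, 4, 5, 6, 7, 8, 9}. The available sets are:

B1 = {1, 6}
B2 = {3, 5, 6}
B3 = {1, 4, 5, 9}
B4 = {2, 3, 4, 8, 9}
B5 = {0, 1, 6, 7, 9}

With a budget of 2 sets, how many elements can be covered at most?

Choosing B4, B5 covers {0, 1, 2, 3, 4, 6, 7, 8, 9} — 9 elements.
No choice of 2 sets does better; here 5 is left uncovered.

9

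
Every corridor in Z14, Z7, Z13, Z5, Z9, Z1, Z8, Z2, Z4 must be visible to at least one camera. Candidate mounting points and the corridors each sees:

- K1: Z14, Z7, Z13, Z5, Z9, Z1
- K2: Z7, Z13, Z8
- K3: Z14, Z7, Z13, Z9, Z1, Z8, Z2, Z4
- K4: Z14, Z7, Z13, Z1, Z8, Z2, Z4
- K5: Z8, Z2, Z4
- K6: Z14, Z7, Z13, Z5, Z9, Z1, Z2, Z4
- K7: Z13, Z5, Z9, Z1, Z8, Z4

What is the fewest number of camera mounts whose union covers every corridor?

2

K1, K3 together cover {Z14, Z7, Z13, Z5, Z9, Z1, Z8, Z2, Z4} — every corridor.
No single camera mount contains all 9 corridors, so 2 is optimal.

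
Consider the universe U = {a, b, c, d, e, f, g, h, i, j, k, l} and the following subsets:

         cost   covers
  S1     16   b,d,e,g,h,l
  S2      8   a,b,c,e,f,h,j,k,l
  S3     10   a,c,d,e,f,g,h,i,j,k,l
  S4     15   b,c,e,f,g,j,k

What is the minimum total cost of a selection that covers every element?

18

S2, S3 cover every element at cost 8 + 10 = 18.
Any cover uses at least 2 sets; among all covering selections none totals below 18.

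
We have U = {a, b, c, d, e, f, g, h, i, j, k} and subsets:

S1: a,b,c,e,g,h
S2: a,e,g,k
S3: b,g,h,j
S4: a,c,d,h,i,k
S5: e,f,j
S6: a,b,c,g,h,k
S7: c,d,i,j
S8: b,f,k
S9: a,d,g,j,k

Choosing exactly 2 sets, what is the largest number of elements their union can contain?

9

Choosing S1, S4 covers {a, b, c, d, e, g, h, i, k} — 9 elements.
No choice of 2 sets does better; here f, j are left uncovered.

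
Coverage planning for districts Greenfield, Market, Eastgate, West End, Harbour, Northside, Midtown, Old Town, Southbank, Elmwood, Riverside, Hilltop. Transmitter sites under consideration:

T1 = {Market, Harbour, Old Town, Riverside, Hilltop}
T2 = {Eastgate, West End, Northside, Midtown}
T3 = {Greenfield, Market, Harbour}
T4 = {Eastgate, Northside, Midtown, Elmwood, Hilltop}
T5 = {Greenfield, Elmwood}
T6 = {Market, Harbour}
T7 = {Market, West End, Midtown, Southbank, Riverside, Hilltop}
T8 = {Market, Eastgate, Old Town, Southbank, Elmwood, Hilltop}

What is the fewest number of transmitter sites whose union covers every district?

4

T1, T2, T3, T8 together cover {Greenfield, Market, Eastgate, West End, Harbour, Northside, Midtown, Old Town, Southbank, Elmwood, Riverside, Hilltop} — every district.
No 3 of the 8 transmitter sites cover everything (all 56 triples fall short), so 4 is minimum.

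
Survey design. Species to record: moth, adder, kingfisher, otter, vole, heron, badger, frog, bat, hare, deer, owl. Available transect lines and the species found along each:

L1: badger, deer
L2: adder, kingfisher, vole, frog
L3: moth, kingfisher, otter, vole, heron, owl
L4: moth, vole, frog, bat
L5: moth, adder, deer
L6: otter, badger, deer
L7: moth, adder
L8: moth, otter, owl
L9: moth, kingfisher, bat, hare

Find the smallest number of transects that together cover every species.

L1, L2, L3, L9 together cover {moth, adder, kingfisher, otter, vole, heron, badger, frog, bat, hare, deer, owl} — every species.
No 3 of the 9 transects cover everything (all 84 triples fall short), so 4 is minimum.

4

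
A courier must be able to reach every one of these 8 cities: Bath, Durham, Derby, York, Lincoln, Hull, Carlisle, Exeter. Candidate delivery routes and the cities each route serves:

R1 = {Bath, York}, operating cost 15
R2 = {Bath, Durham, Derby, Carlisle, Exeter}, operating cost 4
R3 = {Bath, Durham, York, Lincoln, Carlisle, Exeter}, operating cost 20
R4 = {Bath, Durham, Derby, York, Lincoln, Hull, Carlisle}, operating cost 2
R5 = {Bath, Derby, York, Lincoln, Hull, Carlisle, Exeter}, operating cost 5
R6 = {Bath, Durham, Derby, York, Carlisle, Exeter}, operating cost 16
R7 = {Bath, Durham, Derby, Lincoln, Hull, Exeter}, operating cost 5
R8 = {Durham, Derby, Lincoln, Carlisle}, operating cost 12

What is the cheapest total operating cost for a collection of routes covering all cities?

6

R2, R4 cover every city at operating cost 4 + 2 = 6.
Any cover uses at least 2 routes; among all covering selections none totals below 6.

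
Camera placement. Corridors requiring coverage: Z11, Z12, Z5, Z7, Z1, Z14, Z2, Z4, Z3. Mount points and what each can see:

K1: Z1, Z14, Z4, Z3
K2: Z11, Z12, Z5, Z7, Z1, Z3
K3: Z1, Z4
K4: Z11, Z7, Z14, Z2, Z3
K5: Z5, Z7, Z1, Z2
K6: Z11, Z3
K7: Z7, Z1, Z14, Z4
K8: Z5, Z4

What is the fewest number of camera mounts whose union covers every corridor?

K1, K2, K4 together cover {Z11, Z12, Z5, Z7, Z1, Z14, Z2, Z4, Z3} — every corridor.
No 2 of the 8 camera mounts cover everything (all 28 pairs fall short), so 3 is minimum.

3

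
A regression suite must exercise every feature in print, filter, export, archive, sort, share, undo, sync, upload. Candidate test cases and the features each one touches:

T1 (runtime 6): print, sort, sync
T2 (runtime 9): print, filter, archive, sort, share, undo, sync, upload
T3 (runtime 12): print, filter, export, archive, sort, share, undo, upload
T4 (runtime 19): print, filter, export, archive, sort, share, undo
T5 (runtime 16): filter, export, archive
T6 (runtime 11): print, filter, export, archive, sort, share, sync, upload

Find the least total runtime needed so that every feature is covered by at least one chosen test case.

T1, T3 cover every feature at runtime 6 + 12 = 18.
Any cover uses at least 2 test cases; among all covering selections none totals below 18.

18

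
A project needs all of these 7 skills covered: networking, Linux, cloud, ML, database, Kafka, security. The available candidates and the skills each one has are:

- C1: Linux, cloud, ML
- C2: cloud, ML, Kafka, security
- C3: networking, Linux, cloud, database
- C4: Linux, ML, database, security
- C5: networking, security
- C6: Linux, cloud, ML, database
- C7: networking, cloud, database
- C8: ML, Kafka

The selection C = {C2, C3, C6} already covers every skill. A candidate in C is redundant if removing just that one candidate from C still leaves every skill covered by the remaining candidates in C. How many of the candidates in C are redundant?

1

Drop C2: Kafka, security uncovered — not redundant.
Drop C3: networking uncovered — not redundant.
Drop C6: the rest still cover every skill — redundant.
1 redundant: C6.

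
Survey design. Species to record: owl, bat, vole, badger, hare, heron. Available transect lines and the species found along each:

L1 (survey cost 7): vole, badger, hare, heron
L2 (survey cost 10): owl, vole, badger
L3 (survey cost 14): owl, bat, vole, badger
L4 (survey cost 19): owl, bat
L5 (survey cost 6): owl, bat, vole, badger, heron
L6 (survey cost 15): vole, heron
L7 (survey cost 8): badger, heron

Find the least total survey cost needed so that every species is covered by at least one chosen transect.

13

L1, L5 cover every species at survey cost 7 + 6 = 13.
Any cover uses at least 2 transects; among all covering selections none totals below 13.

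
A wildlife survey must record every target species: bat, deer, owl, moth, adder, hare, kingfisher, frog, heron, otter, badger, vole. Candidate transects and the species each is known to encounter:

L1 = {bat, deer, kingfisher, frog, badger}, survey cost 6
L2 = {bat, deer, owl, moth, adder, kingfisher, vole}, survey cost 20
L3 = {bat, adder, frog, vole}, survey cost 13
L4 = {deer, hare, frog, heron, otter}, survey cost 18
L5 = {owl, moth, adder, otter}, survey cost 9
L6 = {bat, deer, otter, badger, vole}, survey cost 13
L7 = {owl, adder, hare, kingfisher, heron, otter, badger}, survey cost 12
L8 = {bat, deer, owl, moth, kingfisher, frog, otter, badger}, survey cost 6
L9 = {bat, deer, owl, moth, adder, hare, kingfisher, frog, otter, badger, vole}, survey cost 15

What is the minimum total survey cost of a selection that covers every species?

L7, L9 cover every species at survey cost 12 + 15 = 27.
Any cover uses at least 2 transects; among all covering selections none totals below 27.

27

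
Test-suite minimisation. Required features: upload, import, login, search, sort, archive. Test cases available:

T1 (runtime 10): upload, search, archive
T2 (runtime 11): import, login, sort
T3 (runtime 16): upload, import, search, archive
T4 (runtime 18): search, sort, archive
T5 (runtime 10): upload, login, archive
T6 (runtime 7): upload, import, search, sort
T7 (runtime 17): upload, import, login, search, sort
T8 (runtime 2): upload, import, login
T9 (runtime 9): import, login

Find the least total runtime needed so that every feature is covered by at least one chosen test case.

17

T5, T6 cover every feature at runtime 10 + 7 = 17.
Any cover uses at least 2 test cases; among all covering selections none totals below 17.
Greedy by coverage-per-runtime would pick T8, T6, T1 for 19 — worse than the optimum 17.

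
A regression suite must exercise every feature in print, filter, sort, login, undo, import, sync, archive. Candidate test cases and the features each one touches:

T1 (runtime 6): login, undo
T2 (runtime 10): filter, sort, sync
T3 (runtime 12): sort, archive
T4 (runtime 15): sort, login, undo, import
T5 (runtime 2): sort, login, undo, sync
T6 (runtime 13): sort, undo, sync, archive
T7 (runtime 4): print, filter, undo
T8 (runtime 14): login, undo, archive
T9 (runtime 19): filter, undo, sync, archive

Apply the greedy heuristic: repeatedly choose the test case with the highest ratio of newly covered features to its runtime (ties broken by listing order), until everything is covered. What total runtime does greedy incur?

33

Pick 1: T5 adds 4 new (sort, login, undo, sync) at runtime 2 (ratio 4/2).
Pick 2: T7 adds 2 new (print, filter) at runtime 4 (ratio 2/4).
Pick 3: T3 adds 1 new (archive) at runtime 12 (ratio 1/12).
Pick 4: T4 adds 1 new (import) at runtime 15 (ratio 1/15).
Greedy total runtime: 2 + 4 + 12 + 15 = 33. (The true optimum is 32, so greedy overshoots here.)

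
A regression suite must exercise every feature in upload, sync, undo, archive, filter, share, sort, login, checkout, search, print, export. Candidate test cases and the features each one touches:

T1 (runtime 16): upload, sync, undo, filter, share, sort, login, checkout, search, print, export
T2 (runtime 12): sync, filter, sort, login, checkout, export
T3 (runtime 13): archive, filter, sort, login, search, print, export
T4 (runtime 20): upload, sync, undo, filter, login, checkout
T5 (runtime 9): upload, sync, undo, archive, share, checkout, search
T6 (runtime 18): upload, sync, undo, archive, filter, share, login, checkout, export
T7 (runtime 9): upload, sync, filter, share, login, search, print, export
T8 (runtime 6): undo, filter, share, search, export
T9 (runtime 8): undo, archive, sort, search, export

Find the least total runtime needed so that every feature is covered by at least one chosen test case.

T3, T5 cover every feature at runtime 13 + 9 = 22.
Any cover uses at least 2 test cases; among all covering selections none totals below 22.

22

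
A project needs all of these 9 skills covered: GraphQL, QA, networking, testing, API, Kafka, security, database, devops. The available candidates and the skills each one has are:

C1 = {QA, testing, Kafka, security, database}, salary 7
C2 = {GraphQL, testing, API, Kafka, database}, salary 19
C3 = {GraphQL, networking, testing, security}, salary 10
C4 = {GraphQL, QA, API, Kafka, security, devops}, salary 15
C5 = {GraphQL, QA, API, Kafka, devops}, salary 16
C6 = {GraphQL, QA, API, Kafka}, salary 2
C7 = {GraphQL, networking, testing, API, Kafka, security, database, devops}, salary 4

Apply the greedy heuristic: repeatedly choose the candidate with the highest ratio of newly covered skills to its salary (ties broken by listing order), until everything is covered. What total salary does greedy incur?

6

Pick 1: C6 adds 4 new (GraphQL, QA, API, Kafka) at salary 2 (ratio 4/2).
Pick 2: C7 adds 5 new (networking, testing, security, database, devops) at salary 4 (ratio 5/4).
Greedy total salary: 2 + 4 = 6.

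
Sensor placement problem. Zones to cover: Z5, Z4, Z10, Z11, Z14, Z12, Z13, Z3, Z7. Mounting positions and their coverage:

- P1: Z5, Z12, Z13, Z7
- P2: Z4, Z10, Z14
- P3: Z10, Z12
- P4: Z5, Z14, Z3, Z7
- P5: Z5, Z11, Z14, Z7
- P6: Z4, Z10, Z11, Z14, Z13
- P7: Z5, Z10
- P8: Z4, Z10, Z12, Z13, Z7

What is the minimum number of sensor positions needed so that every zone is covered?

P1, P4, P6 together cover {Z5, Z4, Z10, Z11, Z14, Z12, Z13, Z3, Z7} — every zone.
No 2 of the 8 sensor positions cover everything (all 28 pairs fall short), so 3 is minimum.

3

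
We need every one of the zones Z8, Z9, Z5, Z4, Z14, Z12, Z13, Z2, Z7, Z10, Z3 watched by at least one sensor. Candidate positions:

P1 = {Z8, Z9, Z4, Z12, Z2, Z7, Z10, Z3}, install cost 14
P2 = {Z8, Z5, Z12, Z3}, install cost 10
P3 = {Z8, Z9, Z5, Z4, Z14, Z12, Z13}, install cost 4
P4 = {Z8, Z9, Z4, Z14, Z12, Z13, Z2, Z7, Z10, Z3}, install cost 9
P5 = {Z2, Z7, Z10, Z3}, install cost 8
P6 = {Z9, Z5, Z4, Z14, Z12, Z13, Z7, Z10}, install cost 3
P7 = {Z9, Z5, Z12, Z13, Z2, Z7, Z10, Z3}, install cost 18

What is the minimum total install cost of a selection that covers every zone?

12

P3, P5 cover every zone at install cost 4 + 8 = 12.
Any cover uses at least 2 sensor positions; among all covering selections none totals below 12.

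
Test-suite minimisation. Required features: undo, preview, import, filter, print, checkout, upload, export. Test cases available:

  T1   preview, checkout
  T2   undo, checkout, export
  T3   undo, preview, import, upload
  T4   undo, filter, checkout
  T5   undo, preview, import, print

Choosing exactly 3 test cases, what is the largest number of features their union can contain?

Choosing T2, T3, T4 covers {undo, preview, import, filter, checkout, upload, export} — 7 features.
No choice of 3 test cases does better; here print is left uncovered.

7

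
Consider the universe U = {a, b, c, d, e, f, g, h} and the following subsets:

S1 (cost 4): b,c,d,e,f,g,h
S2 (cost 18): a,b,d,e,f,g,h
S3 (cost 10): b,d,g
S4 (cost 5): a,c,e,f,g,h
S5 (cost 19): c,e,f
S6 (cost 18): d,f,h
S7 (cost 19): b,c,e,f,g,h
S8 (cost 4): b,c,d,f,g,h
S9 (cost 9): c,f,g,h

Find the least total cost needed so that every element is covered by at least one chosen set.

S1, S4 cover every element at cost 4 + 5 = 9.
Any cover uses at least 2 sets; among all covering selections none totals below 9.

9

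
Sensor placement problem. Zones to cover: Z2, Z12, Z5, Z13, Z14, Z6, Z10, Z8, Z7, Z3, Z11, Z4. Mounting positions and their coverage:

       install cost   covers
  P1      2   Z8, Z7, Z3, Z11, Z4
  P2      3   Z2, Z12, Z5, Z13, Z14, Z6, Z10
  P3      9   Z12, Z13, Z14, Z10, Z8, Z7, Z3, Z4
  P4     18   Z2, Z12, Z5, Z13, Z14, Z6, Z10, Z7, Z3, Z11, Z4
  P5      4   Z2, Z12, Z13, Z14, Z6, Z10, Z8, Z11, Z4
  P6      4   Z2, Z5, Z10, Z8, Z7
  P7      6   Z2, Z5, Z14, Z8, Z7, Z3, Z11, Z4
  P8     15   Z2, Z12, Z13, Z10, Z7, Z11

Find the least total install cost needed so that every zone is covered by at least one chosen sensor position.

P1, P2 cover every zone at install cost 2 + 3 = 5.
Any cover uses at least 2 sensor positions; among all covering selections none totals below 5.

5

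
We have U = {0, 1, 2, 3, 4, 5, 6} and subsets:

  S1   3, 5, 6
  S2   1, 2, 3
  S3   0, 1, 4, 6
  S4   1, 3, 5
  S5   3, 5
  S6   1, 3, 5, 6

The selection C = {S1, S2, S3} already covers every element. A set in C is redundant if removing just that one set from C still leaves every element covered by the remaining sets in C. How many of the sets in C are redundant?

Drop S1: 5 uncovered — not redundant.
Drop S2: 2 uncovered — not redundant.
Drop S3: 0, 4 uncovered — not redundant.
None of the sets in C is redundant.

0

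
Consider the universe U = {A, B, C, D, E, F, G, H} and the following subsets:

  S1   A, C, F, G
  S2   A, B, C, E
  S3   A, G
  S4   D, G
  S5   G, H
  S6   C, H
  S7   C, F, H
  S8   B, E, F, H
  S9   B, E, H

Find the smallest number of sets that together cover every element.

S1, S4, S8 together cover {A, B, C, D, E, F, G, H} — every element.
No 2 of the 9 sets cover everything (all 36 pairs fall short), so 3 is minimum.

3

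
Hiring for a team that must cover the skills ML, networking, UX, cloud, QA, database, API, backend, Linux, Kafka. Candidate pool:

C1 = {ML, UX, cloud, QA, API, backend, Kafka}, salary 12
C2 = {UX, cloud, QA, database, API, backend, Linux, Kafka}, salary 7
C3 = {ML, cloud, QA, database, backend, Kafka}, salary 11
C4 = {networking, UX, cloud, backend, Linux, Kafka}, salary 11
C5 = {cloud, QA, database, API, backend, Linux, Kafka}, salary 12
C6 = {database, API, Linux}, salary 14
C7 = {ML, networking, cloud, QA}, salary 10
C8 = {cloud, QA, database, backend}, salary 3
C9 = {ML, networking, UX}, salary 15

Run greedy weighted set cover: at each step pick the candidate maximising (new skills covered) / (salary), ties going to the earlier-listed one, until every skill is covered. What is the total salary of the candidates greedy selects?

Pick 1: C8 adds 4 new (cloud, QA, database, backend) at salary 3 (ratio 4/3).
Pick 2: C2 adds 4 new (UX, API, Linux, Kafka) at salary 7 (ratio 4/7).
Pick 3: C7 adds 2 new (ML, networking) at salary 10 (ratio 2/10).
Greedy total salary: 3 + 7 + 10 = 20. (The true optimum is 17, so greedy overshoots here.)

20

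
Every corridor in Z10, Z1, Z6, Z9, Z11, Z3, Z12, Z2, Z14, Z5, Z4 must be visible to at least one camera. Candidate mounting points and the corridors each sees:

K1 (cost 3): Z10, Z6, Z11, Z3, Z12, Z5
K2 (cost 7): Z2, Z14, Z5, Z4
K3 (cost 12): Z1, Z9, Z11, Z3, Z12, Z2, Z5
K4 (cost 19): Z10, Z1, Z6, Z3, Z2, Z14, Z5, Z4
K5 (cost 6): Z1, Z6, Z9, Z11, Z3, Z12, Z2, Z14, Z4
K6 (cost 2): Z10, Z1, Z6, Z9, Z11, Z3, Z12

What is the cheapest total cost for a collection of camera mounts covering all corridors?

9

K1, K5 cover every corridor at cost 3 + 6 = 9.
Any cover uses at least 2 camera mounts; among all covering selections none totals below 9.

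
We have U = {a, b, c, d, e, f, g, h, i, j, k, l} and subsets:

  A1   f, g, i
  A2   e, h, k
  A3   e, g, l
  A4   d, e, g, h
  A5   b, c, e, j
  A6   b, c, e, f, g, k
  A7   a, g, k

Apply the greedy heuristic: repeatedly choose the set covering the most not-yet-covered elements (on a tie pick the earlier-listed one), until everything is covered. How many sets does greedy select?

6

Pick 1: A6 covers 6 new elements (b, c, e, f, g, k).
Pick 2: A4 covers 2 new elements (d, h).
Pick 3: A1 covers 1 new elements (i).
Pick 4: A3 covers 1 new elements (l).
Pick 5: A5 covers 1 new elements (j).
Pick 6: A7 covers 1 new elements (a).
Greedy uses 6 sets. (The true minimum is 5.)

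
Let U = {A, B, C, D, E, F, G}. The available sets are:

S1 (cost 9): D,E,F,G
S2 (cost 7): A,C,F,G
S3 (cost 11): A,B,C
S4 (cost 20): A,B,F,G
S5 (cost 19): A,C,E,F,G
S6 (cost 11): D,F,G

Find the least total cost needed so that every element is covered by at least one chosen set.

S1, S3 cover every element at cost 9 + 11 = 20.
Any cover uses at least 2 sets; among all covering selections none totals below 20.

20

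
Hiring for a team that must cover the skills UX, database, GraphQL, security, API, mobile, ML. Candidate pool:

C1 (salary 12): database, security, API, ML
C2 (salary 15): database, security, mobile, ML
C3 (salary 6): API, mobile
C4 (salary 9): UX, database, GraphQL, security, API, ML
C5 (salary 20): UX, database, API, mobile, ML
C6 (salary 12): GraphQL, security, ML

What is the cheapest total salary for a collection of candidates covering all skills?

C3, C4 cover every skill at salary 6 + 9 = 15.
Any cover uses at least 2 candidates; among all covering selections none totals below 15.

15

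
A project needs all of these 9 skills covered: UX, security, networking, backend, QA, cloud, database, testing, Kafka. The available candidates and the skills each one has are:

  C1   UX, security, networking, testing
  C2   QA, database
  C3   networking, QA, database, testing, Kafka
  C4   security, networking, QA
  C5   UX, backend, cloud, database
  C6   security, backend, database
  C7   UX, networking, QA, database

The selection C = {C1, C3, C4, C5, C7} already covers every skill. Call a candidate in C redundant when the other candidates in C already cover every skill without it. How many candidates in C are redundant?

Drop C1: the rest still cover every skill — redundant.
Drop C3: Kafka uncovered — not redundant.
Drop C4: the rest still cover every skill — redundant.
Drop C5: backend, cloud uncovered — not redundant.
Drop C7: the rest still cover every skill — redundant.
3 redundant: C1, C4, C7.

3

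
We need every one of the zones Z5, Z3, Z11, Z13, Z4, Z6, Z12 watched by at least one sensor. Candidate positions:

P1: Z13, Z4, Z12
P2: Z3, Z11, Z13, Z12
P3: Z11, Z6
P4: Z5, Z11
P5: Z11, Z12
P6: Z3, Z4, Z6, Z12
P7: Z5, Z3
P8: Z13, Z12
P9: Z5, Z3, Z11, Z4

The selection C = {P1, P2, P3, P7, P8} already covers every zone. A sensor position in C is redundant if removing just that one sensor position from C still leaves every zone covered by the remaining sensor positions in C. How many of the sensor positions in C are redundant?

2

Drop P1: Z4 uncovered — not redundant.
Drop P2: the rest still cover every zone — redundant.
Drop P3: Z6 uncovered — not redundant.
Drop P7: Z5 uncovered — not redundant.
Drop P8: the rest still cover every zone — redundant.
2 redundant: P2, P8.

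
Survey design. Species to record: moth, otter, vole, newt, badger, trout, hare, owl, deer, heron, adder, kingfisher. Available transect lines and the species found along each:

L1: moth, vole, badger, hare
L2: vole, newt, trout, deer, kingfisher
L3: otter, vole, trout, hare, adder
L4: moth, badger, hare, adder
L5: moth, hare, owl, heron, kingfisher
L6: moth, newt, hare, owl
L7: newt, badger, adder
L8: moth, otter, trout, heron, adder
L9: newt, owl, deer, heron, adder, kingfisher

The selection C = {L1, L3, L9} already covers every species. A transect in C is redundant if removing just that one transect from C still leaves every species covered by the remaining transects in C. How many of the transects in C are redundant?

Drop L1: moth, badger uncovered — not redundant.
Drop L3: otter, trout uncovered — not redundant.
Drop L9: newt, owl, deer, heron, … uncovered — not redundant.
None of the transects in C is redundant.

0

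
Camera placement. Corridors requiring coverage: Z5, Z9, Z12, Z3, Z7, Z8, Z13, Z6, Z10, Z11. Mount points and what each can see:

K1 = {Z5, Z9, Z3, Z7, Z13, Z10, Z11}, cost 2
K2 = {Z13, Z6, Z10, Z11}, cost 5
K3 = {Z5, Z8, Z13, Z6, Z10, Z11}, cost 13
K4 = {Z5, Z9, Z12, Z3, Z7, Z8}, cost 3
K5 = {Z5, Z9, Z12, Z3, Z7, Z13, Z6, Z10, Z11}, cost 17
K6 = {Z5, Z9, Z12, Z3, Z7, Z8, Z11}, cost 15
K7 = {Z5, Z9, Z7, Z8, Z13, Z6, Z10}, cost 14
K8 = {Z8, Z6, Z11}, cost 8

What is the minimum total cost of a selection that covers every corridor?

8

K2, K4 cover every corridor at cost 5 + 3 = 8.
Any cover uses at least 2 camera mounts; among all covering selections none totals below 8.
Greedy by coverage-per-cost would pick K1, K4, K2 for 10 — worse than the optimum 8.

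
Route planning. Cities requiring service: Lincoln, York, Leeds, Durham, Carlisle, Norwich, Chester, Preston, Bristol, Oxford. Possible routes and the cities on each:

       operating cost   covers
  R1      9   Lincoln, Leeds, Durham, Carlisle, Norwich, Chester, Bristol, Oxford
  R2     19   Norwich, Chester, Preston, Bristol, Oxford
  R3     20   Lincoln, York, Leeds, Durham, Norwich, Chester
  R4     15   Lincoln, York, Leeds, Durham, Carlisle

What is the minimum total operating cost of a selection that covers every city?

34

R2, R4 cover every city at operating cost 19 + 15 = 34.
Any cover uses at least 2 routes; among all covering selections none totals below 34.
Greedy by coverage-per-operating cost would pick R1, R4, R2 for 43 — worse than the optimum 34.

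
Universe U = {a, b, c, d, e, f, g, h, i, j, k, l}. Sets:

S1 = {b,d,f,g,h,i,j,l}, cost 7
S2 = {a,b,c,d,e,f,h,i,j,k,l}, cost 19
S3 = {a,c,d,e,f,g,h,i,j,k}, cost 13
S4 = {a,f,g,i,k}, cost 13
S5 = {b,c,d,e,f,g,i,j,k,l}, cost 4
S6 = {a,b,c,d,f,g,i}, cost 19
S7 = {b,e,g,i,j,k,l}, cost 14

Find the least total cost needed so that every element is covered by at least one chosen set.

S3, S5 cover every element at cost 13 + 4 = 17.
Any cover uses at least 2 sets; among all covering selections none totals below 17.

17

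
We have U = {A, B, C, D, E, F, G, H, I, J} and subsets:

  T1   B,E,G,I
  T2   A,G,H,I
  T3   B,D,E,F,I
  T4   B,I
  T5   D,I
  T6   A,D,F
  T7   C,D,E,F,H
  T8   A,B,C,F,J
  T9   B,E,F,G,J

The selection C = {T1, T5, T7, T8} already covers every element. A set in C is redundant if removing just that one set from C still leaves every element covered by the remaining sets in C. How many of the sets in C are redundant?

1

Drop T1: G uncovered — not redundant.
Drop T5: the rest still cover every element — redundant.
Drop T7: H uncovered — not redundant.
Drop T8: A, J uncovered — not redundant.
1 redundant: T5.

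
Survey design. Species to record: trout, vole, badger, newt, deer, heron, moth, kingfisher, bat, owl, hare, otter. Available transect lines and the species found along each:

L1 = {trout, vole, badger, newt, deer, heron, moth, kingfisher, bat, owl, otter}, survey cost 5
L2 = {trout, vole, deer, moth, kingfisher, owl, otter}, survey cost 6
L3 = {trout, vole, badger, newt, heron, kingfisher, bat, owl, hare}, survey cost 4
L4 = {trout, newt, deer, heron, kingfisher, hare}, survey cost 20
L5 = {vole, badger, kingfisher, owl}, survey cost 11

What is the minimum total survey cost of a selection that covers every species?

9

L1, L3 cover every species at survey cost 5 + 4 = 9.
Any cover uses at least 2 transects; among all covering selections none totals below 9.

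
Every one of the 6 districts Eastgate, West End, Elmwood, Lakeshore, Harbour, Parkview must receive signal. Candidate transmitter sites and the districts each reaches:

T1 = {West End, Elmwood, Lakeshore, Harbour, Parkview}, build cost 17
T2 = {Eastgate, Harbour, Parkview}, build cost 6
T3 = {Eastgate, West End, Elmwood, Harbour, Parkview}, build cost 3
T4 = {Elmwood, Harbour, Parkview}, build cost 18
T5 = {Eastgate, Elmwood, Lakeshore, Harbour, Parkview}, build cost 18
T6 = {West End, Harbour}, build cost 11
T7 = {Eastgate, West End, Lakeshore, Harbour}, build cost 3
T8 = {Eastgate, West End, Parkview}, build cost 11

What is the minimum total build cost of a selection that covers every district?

T3, T7 cover every district at build cost 3 + 3 = 6.
Any cover uses at least 2 transmitter sites; among all covering selections none totals below 6.

6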